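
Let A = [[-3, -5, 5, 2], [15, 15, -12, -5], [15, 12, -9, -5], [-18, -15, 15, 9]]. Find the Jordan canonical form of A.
J = [[3, 1, 0, 0], [0, 3, 0, 0], [0, 0, 3, 1], [0, 0, 0, 3]]

The characteristic polynomial is det(xI - A) = (x - 3)^4, so the eigenvalues are 3 (algebraic multiplicity 4).

For λ = 3: rank(A - 3I) = 2, rank((A - 3I)^2) = 0. The eigenspace has dimension 4 - 2 = 2, so there are 2 Jordan blocks; the rank sequence gives block sizes [2, 2].

Assembling the blocks gives the Jordan form J above.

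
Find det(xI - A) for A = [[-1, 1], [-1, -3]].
xI - A = [[x + 1, -1], [1, x + 3]].

Expanding det(xI - A) along the first row:
det(xI - A) = + (x + 1)·det([[x + 3]]) - (-1)·det([[1]]).

Evaluating gives χ_A(x) = x^2 + 4x + 4 = (x + 2)^2.

χ_A(x) = (x + 2)^2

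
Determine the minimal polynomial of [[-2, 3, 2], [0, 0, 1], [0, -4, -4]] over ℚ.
The characteristic polynomial factors as (x + 2)^3. The minimal polynomial is ∏(x - λ)^{k_λ} where k_λ is the size of the largest Jordan block at λ.

For λ = -2: rank(A + 2I) = 2, and the largest Jordan block has size 3 (the smallest k with rank((A + 2I)^k) = rank((A + 2I)^(k+1))).

So m_A(x) = (x + 2)^3.

m_A(x) = (x + 2)^3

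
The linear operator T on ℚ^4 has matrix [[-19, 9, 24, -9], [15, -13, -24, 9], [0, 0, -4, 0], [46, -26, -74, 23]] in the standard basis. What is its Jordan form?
J = [[-4, 1, 0, 0], [0, -4, 0, 0], [0, 0, -4, 0], [0, 0, 0, -1]]

The characteristic polynomial is det(xI - A) = (x + 1)(x + 4)^3, so the eigenvalues are -4 (algebraic multiplicity 3), -1 (algebraic multiplicity 1).

For λ = -4: rank(A + 4I) = 2, rank((A + 4I)^2) = 1. The eigenspace has dimension 4 - 2 = 2, so there are 2 Jordan blocks; the rank sequence gives block sizes [2, 1].

For λ = -1: algebraic multiplicity 1 gives one 1×1 block.

Assembling the blocks gives the Jordan form J above.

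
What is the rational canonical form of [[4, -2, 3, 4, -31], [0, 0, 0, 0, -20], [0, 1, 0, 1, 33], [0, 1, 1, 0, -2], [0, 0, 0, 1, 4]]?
R = [[4, 0, 0, 0, 0], [0, 0, 0, 0, -20], [0, 1, 0, 0, 9], [0, 0, 1, 0, -1], [0, 0, 0, 1, 4]]

The invariant factors of A (the non-unit diagonal entries of the Smith normal form of xI - A over ℚ[x]) are x - 4, (x - 4)(x^3 + x - 5), each dividing the next. The characteristic polynomial is their product, (x - 4)^2(x^3 + x - 5).

The rational canonical form is the block-diagonal matrix of companion matrices C(f_i):
R = [[4, 0, 0, 0, 0], [0, 0, 0, 0, -20], [0, 1, 0, 0, 9], [0, 0, 1, 0, -1], [0, 0, 0, 1, 4]].

Note the characteristic polynomial does not split into linear factors over ℚ, so A has no Jordan form over ℚ; the rational canonical form exists over any field.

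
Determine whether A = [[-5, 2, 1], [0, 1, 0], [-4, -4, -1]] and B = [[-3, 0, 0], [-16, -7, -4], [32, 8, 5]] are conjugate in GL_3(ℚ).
Both have characteristic polynomial (x - 1)(x + 3)^2, but the minimal polynomial of A is (x - 1)(x + 3)^2 while the minimal polynomial of B is (x - 1)(x + 3). The minimal polynomial is a similarity invariant, so A and B are not similar.

No.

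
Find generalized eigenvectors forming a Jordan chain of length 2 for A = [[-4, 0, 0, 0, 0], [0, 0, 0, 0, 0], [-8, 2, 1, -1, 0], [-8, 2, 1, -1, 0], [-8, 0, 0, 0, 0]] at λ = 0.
We seek v_1 ∈ ker(A^2) \ ker(A), then set v_{i+1} = A v_i.

One such chain is v_1 = [[0, 1, 0, 1, 0]]^T, v_2 = [[0, 0, 1, 1, 0]]^T. Check: A v_2 = [[0, 0, 0, 0, 0]]^T = 0.

v_1 = [[0, 1, 0, 1, 0]]^T, v_2 = [[0, 0, 1, 1, 0]]^T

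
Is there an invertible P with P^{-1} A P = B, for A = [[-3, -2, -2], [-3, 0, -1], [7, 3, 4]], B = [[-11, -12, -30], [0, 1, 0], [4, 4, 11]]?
Both have characteristic polynomial (x - 1)^2(x + 1), but the minimal polynomial of A is (x - 1)^2(x + 1) while the minimal polynomial of B is (x - 1)(x + 1). The minimal polynomial is a similarity invariant, so A and B are not similar.

No.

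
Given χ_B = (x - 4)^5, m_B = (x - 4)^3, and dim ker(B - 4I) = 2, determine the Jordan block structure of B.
Jordan blocks: (4, 3), (4, 2)

λ = 4: algebraic multiplicity 5 (exponent in χ_B), largest block size 3 (exponent in m_B), 2 blocks (geometric multiplicity). These force block sizes [3, 2].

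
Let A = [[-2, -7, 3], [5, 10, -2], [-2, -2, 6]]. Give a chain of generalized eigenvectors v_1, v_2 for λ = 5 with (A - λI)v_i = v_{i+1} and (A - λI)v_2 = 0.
v_1 = [[6, -5, 2]]^T, v_2 = [[-1, 1, 0]]^T

We seek v_1 ∈ ker((A - 5I)^2) \ ker(A - 5I), then set v_{i+1} = (A - 5I) v_i.

One such chain is v_1 = [[6, -5, 2]]^T, v_2 = [[-1, 1, 0]]^T. Check: (A - 5I) v_2 = [[0, 0, 0]]^T = 0.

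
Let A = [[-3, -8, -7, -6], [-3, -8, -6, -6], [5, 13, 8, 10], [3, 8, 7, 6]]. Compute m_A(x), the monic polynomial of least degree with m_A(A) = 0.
The characteristic polynomial factors as x(x - 1)^3. The minimal polynomial is ∏(x - λ)^{k_λ} where k_λ is the size of the largest Jordan block at λ.

For λ = 0: rank(A) = 3, and the largest Jordan block has size 1 (the smallest k with rank(A^k) = rank(A^(k+1))).
For λ = 1: rank(A - I) = 3, and the largest Jordan block has size 3 (the smallest k with rank((A - I)^k) = rank((A - I)^(k+1))).

So m_A(x) = x(x - 1)^3.

m_A(x) = x(x - 1)^3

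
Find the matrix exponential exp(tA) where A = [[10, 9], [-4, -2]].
A has Jordan form J = [[4, 1], [0, 4]] with A = PJP^{-1}, so e^{tA} = P e^{tJ} P^{-1}.

For a Jordan block J_k(λ), e^{tJ_k(λ)} = e^{λt} · (I + tN + t^2 N^2/2! + ... + t^{k-1} N^{k-1}/(k-1)!) where N is the nilpotent superdiagonal part.

Assembling the blocks and conjugating back gives the entries of e^{tA} as shown above.

e^{tA} = [[(6*t + 1)*e^{4*t}, 9*t*e^{4*t}], [-4*t*e^{4*t}, (1 - 6*t)*e^{4*t}]]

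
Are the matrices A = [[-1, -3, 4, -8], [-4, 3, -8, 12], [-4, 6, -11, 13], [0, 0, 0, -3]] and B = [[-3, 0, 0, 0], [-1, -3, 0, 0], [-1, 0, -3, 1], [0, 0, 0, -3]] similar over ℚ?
Yes.

Two matrices over a field are similar if and only if they have the same invariant factors.

Both A and B have characteristic polynomial (x + 3)^4 and minimal polynomial (x + 3)^2. Computing further, both have invariant factors (x + 3)^2, (x + 3)^2. Hence A and B are similar.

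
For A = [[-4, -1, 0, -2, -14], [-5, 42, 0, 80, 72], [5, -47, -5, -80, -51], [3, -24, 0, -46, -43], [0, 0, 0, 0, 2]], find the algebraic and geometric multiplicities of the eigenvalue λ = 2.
algebraic multiplicity 2, geometric multiplicity 1

The characteristic polynomial is (x - 2)^2(x + 5)^3, so the factor x - 2 appears with exponent 2: the algebraic multiplicity is 2.

rank(A - 2I) = 4, so the eigenspace has dimension 5 - 4 = 1: the geometric multiplicity is 1.

Since 1 < 2, A is not diagonalizable.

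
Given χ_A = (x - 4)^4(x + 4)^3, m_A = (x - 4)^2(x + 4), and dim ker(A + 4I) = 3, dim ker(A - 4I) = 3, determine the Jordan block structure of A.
Jordan blocks: (-4, 1), (-4, 1), (-4, 1), (4, 2), (4, 1), (4, 1)

λ = -4: algebraic multiplicity 3 (exponent in χ_A), largest block size 1 (exponent in m_A), 3 blocks (geometric multiplicity). These force block sizes [1, 1, 1].
λ = 4: algebraic multiplicity 4 (exponent in χ_A), largest block size 2 (exponent in m_A), 3 blocks (geometric multiplicity). These force block sizes [2, 1, 1].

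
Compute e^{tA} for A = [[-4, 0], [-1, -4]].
e^{tA} = [[e^{-4*t}, 0], [-t*e^{-4*t}, e^{-4*t}]]

A has Jordan form J = [[-4, 1], [0, -4]] with A = PJP^{-1}, so e^{tA} = P e^{tJ} P^{-1}.

For a Jordan block J_k(λ), e^{tJ_k(λ)} = e^{λt} · (I + tN + t^2 N^2/2! + ... + t^{k-1} N^{k-1}/(k-1)!) where N is the nilpotent superdiagonal part.

Assembling the blocks and conjugating back gives the entries of e^{tA} as shown above.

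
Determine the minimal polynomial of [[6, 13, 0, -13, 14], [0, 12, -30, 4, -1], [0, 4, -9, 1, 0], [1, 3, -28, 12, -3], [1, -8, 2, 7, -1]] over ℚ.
The characteristic polynomial factors as (x - 6)^3(x - 1)^2. The minimal polynomial is ∏(x - λ)^{k_λ} where k_λ is the size of the largest Jordan block at λ.

For λ = 1: rank(A - I) = 4, and the largest Jordan block has size 2 (the smallest k with rank((A - I)^k) = rank((A - I)^(k+1))).
For λ = 6: rank(A - 6I) = 4, and the largest Jordan block has size 3 (the smallest k with rank((A - 6I)^k) = rank((A - 6I)^(k+1))).

So m_A(x) = (x - 6)^3(x - 1)^2.

m_A(x) = (x - 6)^3(x - 1)^2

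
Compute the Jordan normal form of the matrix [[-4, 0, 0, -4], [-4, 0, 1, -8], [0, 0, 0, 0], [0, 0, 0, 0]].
The characteristic polynomial is det(xI - A) = x^3(x + 4), so the eigenvalues are -4 (algebraic multiplicity 1), 0 (algebraic multiplicity 3).

For λ = -4: algebraic multiplicity 1 gives one 1×1 block.

For λ = 0: rank(A) = 2, rank(A^2) = 1. The eigenspace has dimension 4 - 2 = 2, so there are 2 Jordan blocks; the rank sequence gives block sizes [2, 1].

Assembling the blocks gives the Jordan form J above.

J = [[-4, 0, 0, 0], [0, 0, 1, 0], [0, 0, 0, 0], [0, 0, 0, 0]]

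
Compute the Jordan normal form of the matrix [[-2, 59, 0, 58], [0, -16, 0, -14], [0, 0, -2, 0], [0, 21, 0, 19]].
The characteristic polynomial is det(xI - A) = (x - 5)(x + 2)^3, so the eigenvalues are -2 (algebraic multiplicity 3), 5 (algebraic multiplicity 1).

For λ = -2: rank(A + 2I) = 2, rank((A + 2I)^2) = 1. The eigenspace has dimension 4 - 2 = 2, so there are 2 Jordan blocks; the rank sequence gives block sizes [2, 1].

For λ = 5: algebraic multiplicity 1 gives one 1×1 block.

Assembling the blocks gives the Jordan form J above.

J = [[-2, 1, 0, 0], [0, -2, 0, 0], [0, 0, -2, 0], [0, 0, 0, 5]]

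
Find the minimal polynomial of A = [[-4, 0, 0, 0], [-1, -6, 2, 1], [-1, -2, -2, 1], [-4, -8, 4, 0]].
The characteristic polynomial factors as (x + 2)^2(x + 4)^2. The minimal polynomial is ∏(x - λ)^{k_λ} where k_λ is the size of the largest Jordan block at λ.

For λ = -4: rank(A + 4I) = 2, and the largest Jordan block has size 1 (the smallest k with rank((A + 4I)^k) = rank((A + 4I)^(k+1))).
For λ = -2: rank(A + 2I) = 3, and the largest Jordan block has size 2 (the smallest k with rank((A + 2I)^k) = rank((A + 2I)^(k+1))).

So m_A(x) = (x + 2)^2(x + 4).

m_A(x) = (x + 2)^2(x + 4)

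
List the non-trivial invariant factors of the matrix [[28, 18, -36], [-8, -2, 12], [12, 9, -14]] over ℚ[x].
x - 4, (x - 4)^2

The Jordan structure of A has elementary divisors (x - 4)^2, (x - 4). Arranging the block sizes at each eigenvalue in decreasing order and taking row products gives the invariant factors.

Invariant factors (smallest first, each dividing the next): x - 4, (x - 4)^2.

Check: the last factor (x - 4)^2 is the minimal polynomial, and the product (x - 4)^3 is the characteristic polynomial.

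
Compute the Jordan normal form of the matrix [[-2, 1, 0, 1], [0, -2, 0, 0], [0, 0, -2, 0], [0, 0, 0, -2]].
J = [[-2, 1, 0, 0], [0, -2, 0, 0], [0, 0, -2, 0], [0, 0, 0, -2]]

The characteristic polynomial is det(xI - A) = (x + 2)^4, so the eigenvalues are -2 (algebraic multiplicity 4).

For λ = -2: rank(A + 2I) = 1, rank((A + 2I)^2) = 0. The eigenspace has dimension 4 - 1 = 3, so there are 3 Jordan blocks; the rank sequence gives block sizes [2, 1, 1].

Assembling the blocks gives the Jordan form J above.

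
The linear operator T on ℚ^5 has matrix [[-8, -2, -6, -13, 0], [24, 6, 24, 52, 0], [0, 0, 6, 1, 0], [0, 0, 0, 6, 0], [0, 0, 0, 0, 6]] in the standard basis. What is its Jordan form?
The characteristic polynomial is det(xI - A) = x(x - 6)^3(x + 2), so the eigenvalues are -2 (algebraic multiplicity 1), 0 (algebraic multiplicity 1), 6 (algebraic multiplicity 3).

For λ = -2: algebraic multiplicity 1 gives one 1×1 block.

For λ = 0: algebraic multiplicity 1 gives one 1×1 block.

For λ = 6: rank(A - 6I) = 3, rank((A - 6I)^2) = 2. The eigenspace has dimension 5 - 3 = 2, so there are 2 Jordan blocks; the rank sequence gives block sizes [2, 1].

Assembling the blocks gives the Jordan form J above.

J = [[-2, 0, 0, 0, 0], [0, 0, 0, 0, 0], [0, 0, 6, 1, 0], [0, 0, 0, 6, 0], [0, 0, 0, 0, 6]]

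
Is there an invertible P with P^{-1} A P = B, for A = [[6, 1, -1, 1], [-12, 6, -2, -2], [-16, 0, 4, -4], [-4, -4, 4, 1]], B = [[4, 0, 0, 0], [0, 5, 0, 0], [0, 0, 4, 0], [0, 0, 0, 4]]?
No.

Both have characteristic polynomial (x - 5)(x - 4)^3, but the minimal polynomial of A is (x - 5)(x - 4)^2 while the minimal polynomial of B is (x - 5)(x - 4). The minimal polynomial is a similarity invariant, so A and B are not similar.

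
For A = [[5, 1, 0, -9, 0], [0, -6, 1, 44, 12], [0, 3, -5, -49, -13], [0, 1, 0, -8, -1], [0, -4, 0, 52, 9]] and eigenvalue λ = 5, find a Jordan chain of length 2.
We seek v_1 ∈ ker((A - 5I)^2) \ ker(A - 5I), then set v_{i+1} = (A - 5I) v_i.

One such chain is v_1 = [[1, 1, -1, 0, 1]]^T, v_2 = [[1, 0, 0, 0, 0]]^T. Check: (A - 5I) v_2 = [[0, 0, 0, 0, 0]]^T = 0.

v_1 = [[1, 1, -1, 0, 1]]^T, v_2 = [[1, 0, 0, 0, 0]]^T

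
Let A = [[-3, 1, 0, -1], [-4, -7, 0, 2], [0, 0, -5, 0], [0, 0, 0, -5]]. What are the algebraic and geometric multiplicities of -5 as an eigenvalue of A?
algebraic multiplicity 4, geometric multiplicity 3

The characteristic polynomial is (x + 5)^4, so the factor x + 5 appears with exponent 4: the algebraic multiplicity is 4.

rank(A + 5I) = 1, so the eigenspace has dimension 4 - 1 = 3: the geometric multiplicity is 3.

Since 3 < 4, A is not diagonalizable.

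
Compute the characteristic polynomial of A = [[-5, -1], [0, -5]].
χ_A(x) = (x + 5)^2

xI - A = [[x + 5, 1], [0, x + 5]].

Expanding det(xI - A) along the first row:
det(xI - A) = + (x + 5)·det([[x + 5]]) - (1)·det([[0]]).

Evaluating gives χ_A(x) = x^2 + 10x + 25 = (x + 5)^2.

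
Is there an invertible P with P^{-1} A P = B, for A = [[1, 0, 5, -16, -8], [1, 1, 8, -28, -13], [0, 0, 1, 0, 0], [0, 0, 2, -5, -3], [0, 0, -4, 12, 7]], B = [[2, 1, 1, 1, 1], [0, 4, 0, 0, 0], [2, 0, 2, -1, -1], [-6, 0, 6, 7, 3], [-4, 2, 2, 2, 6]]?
trace(A) = 5 but trace(B) = 21. The trace is a similarity invariant, so A and B are not similar.

No.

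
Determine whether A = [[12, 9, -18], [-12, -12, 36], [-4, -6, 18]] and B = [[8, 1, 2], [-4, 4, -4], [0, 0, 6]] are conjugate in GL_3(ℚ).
Yes.

Two matrices over a field are similar if and only if they have the same invariant factors.

Both A and B have characteristic polynomial (x - 6)^3 and minimal polynomial (x - 6)^2. Computing further, both have invariant factors x - 6, (x - 6)^2. Hence A and B are similar.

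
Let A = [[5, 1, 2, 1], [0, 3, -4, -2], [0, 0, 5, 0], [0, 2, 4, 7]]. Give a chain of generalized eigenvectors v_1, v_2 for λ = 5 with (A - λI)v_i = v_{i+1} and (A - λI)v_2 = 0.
v_1 = [[-2, 2, -1, 1]]^T, v_2 = [[1, -2, 0, 2]]^T

We seek v_1 ∈ ker((A - 5I)^2) \ ker(A - 5I), then set v_{i+1} = (A - 5I) v_i.

One such chain is v_1 = [[-2, 2, -1, 1]]^T, v_2 = [[1, -2, 0, 2]]^T. Check: (A - 5I) v_2 = [[0, 0, 0, 0]]^T = 0.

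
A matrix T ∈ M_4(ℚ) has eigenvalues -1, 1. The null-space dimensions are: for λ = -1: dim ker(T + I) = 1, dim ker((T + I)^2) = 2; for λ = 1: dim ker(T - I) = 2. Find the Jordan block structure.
λ = -1: successive nullity increments [1, 1] count blocks of size ≥ k; block sizes are [2].
λ = 1: successive nullity increments [2] count blocks of size ≥ k; block sizes are [1, 1].

Jordan blocks: (-1, 2), (1, 1), (1, 1)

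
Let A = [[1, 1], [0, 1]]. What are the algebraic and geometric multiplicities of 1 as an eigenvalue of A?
algebraic multiplicity 2, geometric multiplicity 1

The characteristic polynomial is (x - 1)^2, so the factor x - 1 appears with exponent 2: the algebraic multiplicity is 2.

rank(A - I) = 1, so the eigenspace has dimension 2 - 1 = 1: the geometric multiplicity is 1.

Since 1 < 2, A is not diagonalizable.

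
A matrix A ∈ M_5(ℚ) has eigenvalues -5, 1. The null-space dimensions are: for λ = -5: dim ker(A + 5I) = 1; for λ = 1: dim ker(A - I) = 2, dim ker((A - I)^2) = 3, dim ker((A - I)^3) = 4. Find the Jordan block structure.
Jordan blocks: (-5, 1), (1, 3), (1, 1)

λ = -5: successive nullity increments [1] count blocks of size ≥ k; block sizes are [1].
λ = 1: successive nullity increments [2, 1, 1] count blocks of size ≥ k; block sizes are [3, 1].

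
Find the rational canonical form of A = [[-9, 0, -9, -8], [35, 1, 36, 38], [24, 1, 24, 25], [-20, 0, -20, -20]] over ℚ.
The invariant factors of A (the non-unit diagonal entries of the Smith normal form of xI - A over ℚ[x]) are (x + 4)(x^3 - x - 5), each dividing the next. The characteristic polynomial is their product, (x + 4)(x^3 - x - 5).

The rational canonical form is the block-diagonal matrix of companion matrices C(f_i):
R = [[0, 0, 0, 20], [1, 0, 0, 9], [0, 1, 0, 1], [0, 0, 1, -4]].

Note the characteristic polynomial does not split into linear factors over ℚ, so A has no Jordan form over ℚ; the rational canonical form exists over any field.

R = [[0, 0, 0, 20], [1, 0, 0, 9], [0, 1, 0, 1], [0, 0, 1, -4]]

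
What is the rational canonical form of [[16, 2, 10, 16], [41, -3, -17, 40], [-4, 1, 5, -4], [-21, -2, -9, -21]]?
R = [[0, 0, 0, 24], [1, 0, 0, 28], [0, 1, 0, 6], [0, 0, 1, -3]]

The invariant factors of A (the non-unit diagonal entries of the Smith normal form of xI - A over ℚ[x]) are (x - 3)(x + 2)^3, each dividing the next. The characteristic polynomial is their product, (x - 3)(x + 2)^3.

The rational canonical form is the block-diagonal matrix of companion matrices C(f_i):
R = [[0, 0, 0, 24], [1, 0, 0, 28], [0, 1, 0, 6], [0, 0, 1, -3]].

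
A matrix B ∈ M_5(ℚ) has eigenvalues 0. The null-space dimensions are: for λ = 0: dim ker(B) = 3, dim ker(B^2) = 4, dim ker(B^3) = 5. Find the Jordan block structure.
λ = 0: successive nullity increments [3, 1, 1] count blocks of size ≥ k; block sizes are [3, 1, 1].

Jordan blocks: (0, 3), (0, 1), (0, 1)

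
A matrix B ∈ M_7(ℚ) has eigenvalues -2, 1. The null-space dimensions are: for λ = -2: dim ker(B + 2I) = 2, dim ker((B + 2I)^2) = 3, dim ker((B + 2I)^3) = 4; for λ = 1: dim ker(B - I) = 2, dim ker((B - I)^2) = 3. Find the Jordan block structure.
λ = -2: successive nullity increments [2, 1, 1] count blocks of size ≥ k; block sizes are [3, 1].
λ = 1: successive nullity increments [2, 1] count blocks of size ≥ k; block sizes are [2, 1].

Jordan blocks: (-2, 3), (-2, 1), (1, 2), (1, 1)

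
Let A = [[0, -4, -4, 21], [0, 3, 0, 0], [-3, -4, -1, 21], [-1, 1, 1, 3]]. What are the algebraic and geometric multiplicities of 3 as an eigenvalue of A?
algebraic multiplicity 3, geometric multiplicity 2

The characteristic polynomial is (x - 3)^3(x + 4), so the factor x - 3 appears with exponent 3: the algebraic multiplicity is 3.

rank(A - 3I) = 2, so the eigenspace has dimension 4 - 2 = 2: the geometric multiplicity is 2.

Since 2 < 3, A is not diagonalizable.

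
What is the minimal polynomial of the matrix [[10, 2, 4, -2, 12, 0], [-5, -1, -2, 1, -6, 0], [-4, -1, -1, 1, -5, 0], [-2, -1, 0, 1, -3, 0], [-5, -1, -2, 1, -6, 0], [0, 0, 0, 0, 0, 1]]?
m_A(x) = x(x - 1)^2

The characteristic polynomial factors as x^2(x - 1)^4. The minimal polynomial is ∏(x - λ)^{k_λ} where k_λ is the size of the largest Jordan block at λ.

For λ = 0: rank(A) = 4, and the largest Jordan block has size 1 (the smallest k with rank(A^k) = rank(A^(k+1))).
For λ = 1: rank(A - I) = 3, and the largest Jordan block has size 2 (the smallest k with rank((A - I)^k) = rank((A - I)^(k+1))).

So m_A(x) = x(x - 1)^2.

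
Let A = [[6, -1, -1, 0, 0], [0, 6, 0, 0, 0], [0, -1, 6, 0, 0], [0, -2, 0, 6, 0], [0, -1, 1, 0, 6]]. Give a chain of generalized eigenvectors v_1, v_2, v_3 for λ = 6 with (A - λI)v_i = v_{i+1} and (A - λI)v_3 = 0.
v_1 = [[2, 1, 1, 0, 0]]^T, v_2 = [[-2, 0, -1, -2, 0]]^T, v_3 = [[1, 0, 0, 0, -1]]^T

We seek v_1 ∈ ker((A - 6I)^3) \ ker((A - 6I)^2), then set v_{i+1} = (A - 6I) v_i.

One such chain is v_1 = [[2, 1, 1, 0, 0]]^T, v_2 = [[-2, 0, -1, -2, 0]]^T, v_3 = [[1, 0, 0, 0, -1]]^T. Check: (A - 6I) v_3 = [[0, 0, 0, 0, 0]]^T = 0.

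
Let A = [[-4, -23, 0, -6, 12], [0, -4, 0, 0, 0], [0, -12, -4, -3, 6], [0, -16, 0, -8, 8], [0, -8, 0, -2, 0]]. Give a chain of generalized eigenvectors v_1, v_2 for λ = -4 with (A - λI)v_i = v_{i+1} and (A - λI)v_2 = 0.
v_1 = [[-4, 1, -2, 2, 3]]^T, v_2 = [[1, 0, 0, 0, 0]]^T

We seek v_1 ∈ ker((A + 4I)^2) \ ker(A + 4I), then set v_{i+1} = (A + 4I) v_i.

One such chain is v_1 = [[-4, 1, -2, 2, 3]]^T, v_2 = [[1, 0, 0, 0, 0]]^T. Check: (A + 4I) v_2 = [[0, 0, 0, 0, 0]]^T = 0.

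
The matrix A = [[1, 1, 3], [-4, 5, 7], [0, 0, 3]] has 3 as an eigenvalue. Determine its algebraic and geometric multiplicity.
The characteristic polynomial is (x - 3)^3, so the factor x - 3 appears with exponent 3: the algebraic multiplicity is 3.

rank(A - 3I) = 2, so the eigenspace has dimension 3 - 2 = 1: the geometric multiplicity is 1.

Since 1 < 3, A is not diagonalizable.

algebraic multiplicity 3, geometric multiplicity 1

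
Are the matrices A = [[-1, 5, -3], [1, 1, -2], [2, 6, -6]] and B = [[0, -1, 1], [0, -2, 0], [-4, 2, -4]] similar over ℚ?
No.

Both have characteristic polynomial (x + 2)^3, but the minimal polynomial of A is (x + 2)^3 while the minimal polynomial of B is (x + 2)^2. The minimal polynomial is a similarity invariant, so A and B are not similar.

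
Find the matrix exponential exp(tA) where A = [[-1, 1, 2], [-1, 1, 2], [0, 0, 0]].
e^{tA} = [[1 - t, t, 2*t], [-t, t + 1, 2*t], [0, 0, 1]]

A has Jordan form J = [[0, 1, 0], [0, 0, 0], [0, 0, 0]] with A = PJP^{-1}, so e^{tA} = P e^{tJ} P^{-1}.

For a Jordan block J_k(λ), e^{tJ_k(λ)} = e^{λt} · (I + tN + t^2 N^2/2! + ... + t^{k-1} N^{k-1}/(k-1)!) where N is the nilpotent superdiagonal part.

Assembling the blocks and conjugating back gives the entries of e^{tA} as shown above.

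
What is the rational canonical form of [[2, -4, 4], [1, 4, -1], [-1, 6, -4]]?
The invariant factors of A (the non-unit diagonal entries of the Smith normal form of xI - A over ℚ[x]) are x(x^2 - 2x - 2), each dividing the next. The characteristic polynomial is their product, x(x^2 - 2x - 2).

The rational canonical form is the block-diagonal matrix of companion matrices C(f_i):
R = [[0, 0, 0], [1, 0, 2], [0, 1, 2]].

Note the characteristic polynomial does not split into linear factors over ℚ, so A has no Jordan form over ℚ; the rational canonical form exists over any field.

R = [[0, 0, 0], [1, 0, 2], [0, 1, 2]]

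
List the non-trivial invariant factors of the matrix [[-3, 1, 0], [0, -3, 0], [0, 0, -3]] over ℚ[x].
x + 3, (x + 3)^2

The Jordan structure of A has elementary divisors (x + 3)^2, (x + 3). Arranging the block sizes at each eigenvalue in decreasing order and taking row products gives the invariant factors.

Invariant factors (smallest first, each dividing the next): x + 3, (x + 3)^2.

Check: the last factor (x + 3)^2 is the minimal polynomial, and the product (x + 3)^3 is the characteristic polynomial.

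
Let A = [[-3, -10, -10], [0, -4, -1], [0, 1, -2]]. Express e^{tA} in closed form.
e^{tA} = [[e^{-3*t}, -10*t*e^{-3*t}, -10*t*e^{-3*t}], [0, (1 - t)*e^{-3*t}, -t*e^{-3*t}], [0, t*e^{-3*t}, (t + 1)*e^{-3*t}]]

A has Jordan form J = [[-3, 1, 0], [0, -3, 0], [0, 0, -3]] with A = PJP^{-1}, so e^{tA} = P e^{tJ} P^{-1}.

For a Jordan block J_k(λ), e^{tJ_k(λ)} = e^{λt} · (I + tN + t^2 N^2/2! + ... + t^{k-1} N^{k-1}/(k-1)!) where N is the nilpotent superdiagonal part.

Assembling the blocks and conjugating back gives the entries of e^{tA} as shown above.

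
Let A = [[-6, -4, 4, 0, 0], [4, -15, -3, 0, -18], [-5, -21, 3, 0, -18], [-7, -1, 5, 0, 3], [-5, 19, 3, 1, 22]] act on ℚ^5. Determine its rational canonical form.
R = [[0, 0, 0, 0, 0], [1, 0, 0, 0, 0], [0, 1, 0, 0, -18], [0, 0, 1, 0, 3], [0, 0, 0, 1, 4]]

The invariant factors of A (the non-unit diagonal entries of the Smith normal form of xI - A over ℚ[x]) are x^2(x - 3)^2(x + 2), each dividing the next. The characteristic polynomial is their product, x^2(x - 3)^2(x + 2).

The rational canonical form is the block-diagonal matrix of companion matrices C(f_i):
R = [[0, 0, 0, 0, 0], [1, 0, 0, 0, 0], [0, 1, 0, 0, -18], [0, 0, 1, 0, 3], [0, 0, 0, 1, 4]].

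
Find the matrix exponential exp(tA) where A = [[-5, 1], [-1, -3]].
A has Jordan form J = [[-4, 1], [0, -4]] with A = PJP^{-1}, so e^{tA} = P e^{tJ} P^{-1}.

For a Jordan block J_k(λ), e^{tJ_k(λ)} = e^{λt} · (I + tN + t^2 N^2/2! + ... + t^{k-1} N^{k-1}/(k-1)!) where N is the nilpotent superdiagonal part.

Assembling the blocks and conjugating back gives the entries of e^{tA} as shown above.

e^{tA} = [[(1 - t)*e^{-4*t}, t*e^{-4*t}], [-t*e^{-4*t}, (t + 1)*e^{-4*t}]]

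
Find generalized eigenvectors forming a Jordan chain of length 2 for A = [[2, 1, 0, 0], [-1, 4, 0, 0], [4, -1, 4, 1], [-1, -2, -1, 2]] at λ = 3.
We seek v_1 ∈ ker((A - 3I)^2) \ ker(A - 3I), then set v_{i+1} = (A - 3I) v_i.

One such chain is v_1 = [[1, 2, -8, 2]]^T, v_2 = [[1, 1, -4, 1]]^T. Check: (A - 3I) v_2 = [[0, 0, 0, 0]]^T = 0.

v_1 = [[1, 2, -8, 2]]^T, v_2 = [[1, 1, -4, 1]]^T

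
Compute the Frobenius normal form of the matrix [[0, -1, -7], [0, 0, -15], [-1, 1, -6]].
The invariant factors of A (the non-unit diagonal entries of the Smith normal form of xI - A over ℚ[x]) are (x + 5)(x^2 + x + 3), each dividing the next. The characteristic polynomial is their product, (x + 5)(x^2 + x + 3).

The rational canonical form is the block-diagonal matrix of companion matrices C(f_i):
R = [[0, 0, -15], [1, 0, -8], [0, 1, -6]].

Note the characteristic polynomial does not split into linear factors over ℚ, so A has no Jordan form over ℚ; the rational canonical form exists over any field.

R = [[0, 0, -15], [1, 0, -8], [0, 1, -6]]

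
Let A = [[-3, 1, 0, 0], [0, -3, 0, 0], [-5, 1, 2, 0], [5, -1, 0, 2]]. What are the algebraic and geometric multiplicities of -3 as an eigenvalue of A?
The characteristic polynomial is (x - 2)^2(x + 3)^2, so the factor x + 3 appears with exponent 2: the algebraic multiplicity is 2.

rank(A + 3I) = 3, so the eigenspace has dimension 4 - 3 = 1: the geometric multiplicity is 1.

Since 1 < 2, A is not diagonalizable.

algebraic multiplicity 2, geometric multiplicity 1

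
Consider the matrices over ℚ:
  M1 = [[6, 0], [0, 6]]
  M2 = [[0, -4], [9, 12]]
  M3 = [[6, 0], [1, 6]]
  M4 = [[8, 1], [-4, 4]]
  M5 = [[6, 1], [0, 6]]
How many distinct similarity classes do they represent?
Characteristic polynomials: χ_{M1} = (x - 6)^2, χ_{M2} = (x - 6)^2, χ_{M3} = (x - 6)^2, χ_{M4} = (x - 6)^2, χ_{M5} = (x - 6)^2.

{M1}: invariant factors x - 6, x - 6.

{M2, M3, M4, M5}: invariant factors (x - 6)^2.

Matrices are similar if and only if their invariant-factor lists agree; the partition into similarity classes is {M1}, {M2, M3, M4, M5}.

2 classes: {M1}, {M2, M3, M4, M5}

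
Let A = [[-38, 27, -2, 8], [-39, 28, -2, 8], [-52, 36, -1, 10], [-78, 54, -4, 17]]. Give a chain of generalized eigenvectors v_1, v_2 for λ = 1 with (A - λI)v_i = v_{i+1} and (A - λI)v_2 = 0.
We seek v_1 ∈ ker((A - I)^2) \ ker(A - I), then set v_{i+1} = (A - I) v_i.

One such chain is v_1 = [[1, 2, -1, -2]]^T, v_2 = [[1, 1, 2, 2]]^T. Check: (A - I) v_2 = [[0, 0, 0, 0]]^T = 0.

v_1 = [[1, 2, -1, -2]]^T, v_2 = [[1, 1, 2, 2]]^T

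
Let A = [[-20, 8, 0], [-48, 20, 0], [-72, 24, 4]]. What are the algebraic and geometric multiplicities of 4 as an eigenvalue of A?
algebraic multiplicity 2, geometric multiplicity 2

The characteristic polynomial is (x - 4)^2(x + 4), so the factor x - 4 appears with exponent 2: the algebraic multiplicity is 2.

rank(A - 4I) = 1, so the eigenspace has dimension 3 - 1 = 2: the geometric multiplicity is 2.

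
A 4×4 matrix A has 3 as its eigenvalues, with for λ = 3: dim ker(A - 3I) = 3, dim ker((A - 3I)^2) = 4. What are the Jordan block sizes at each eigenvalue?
Jordan blocks: (3, 2), (3, 1), (3, 1)

λ = 3: successive nullity increments [3, 1] count blocks of size ≥ k; block sizes are [2, 1, 1].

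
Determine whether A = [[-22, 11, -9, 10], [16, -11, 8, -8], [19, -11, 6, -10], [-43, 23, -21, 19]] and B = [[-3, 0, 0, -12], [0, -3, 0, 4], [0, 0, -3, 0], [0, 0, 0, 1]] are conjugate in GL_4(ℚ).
No.

Both have characteristic polynomial (x - 1)(x + 3)^3, but the minimal polynomial of A is (x - 1)(x + 3)^2 while the minimal polynomial of B is (x - 1)(x + 3). The minimal polynomial is a similarity invariant, so A and B are not similar.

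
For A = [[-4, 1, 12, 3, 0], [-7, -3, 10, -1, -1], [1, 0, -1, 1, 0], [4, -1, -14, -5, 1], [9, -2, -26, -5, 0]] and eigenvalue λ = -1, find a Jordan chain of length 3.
We seek v_1 ∈ ker((A + I)^3) \ ker((A + I)^2), then set v_{i+1} = (A + I) v_i.

One such chain is v_1 = [[0, 0, 0, 0, 1]]^T, v_2 = [[0, -1, 0, 1, 1]]^T, v_3 = [[2, 0, 1, -2, -2]]^T. Check: (A + I) v_3 = [[0, 0, 0, 0, 0]]^T = 0.

v_1 = [[0, 0, 0, 0, 1]]^T, v_2 = [[0, -1, 0, 1, 1]]^T, v_3 = [[2, 0, 1, -2, -2]]^T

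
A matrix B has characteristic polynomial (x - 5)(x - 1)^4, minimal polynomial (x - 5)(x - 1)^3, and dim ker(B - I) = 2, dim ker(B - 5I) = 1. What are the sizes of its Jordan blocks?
λ = 1: algebraic multiplicity 4 (exponent in χ_B), largest block size 3 (exponent in m_B), 2 blocks (geometric multiplicity). These force block sizes [3, 1].
λ = 5: algebraic multiplicity 1 (exponent in χ_B), largest block size 1 (exponent in m_B), 1 block (geometric multiplicity). This forces block sizes [1].

Jordan blocks: (1, 3), (1, 1), (5, 1)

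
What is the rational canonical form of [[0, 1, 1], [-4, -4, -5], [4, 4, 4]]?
R = [[0, 0, -4], [1, 0, -4], [0, 1, 0]]

The invariant factors of A (the non-unit diagonal entries of the Smith normal form of xI - A over ℚ[x]) are x^3 + 4x + 4, each dividing the next. The characteristic polynomial is their product, x^3 + 4x + 4.

The rational canonical form is the block-diagonal matrix of companion matrices C(f_i):
R = [[0, 0, -4], [1, 0, -4], [0, 1, 0]].

Note the characteristic polynomial does not split into linear factors over ℚ, so A has no Jordan form over ℚ; the rational canonical form exists over any field.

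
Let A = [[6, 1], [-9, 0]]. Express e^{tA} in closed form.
e^{tA} = [[(3*t + 1)*e^{3*t}, t*e^{3*t}], [-9*t*e^{3*t}, (1 - 3*t)*e^{3*t}]]

A has Jordan form J = [[3, 1], [0, 3]] with A = PJP^{-1}, so e^{tA} = P e^{tJ} P^{-1}.

For a Jordan block J_k(λ), e^{tJ_k(λ)} = e^{λt} · (I + tN + t^2 N^2/2! + ... + t^{k-1} N^{k-1}/(k-1)!) where N is the nilpotent superdiagonal part.

Assembling the blocks and conjugating back gives the entries of e^{tA} as shown above.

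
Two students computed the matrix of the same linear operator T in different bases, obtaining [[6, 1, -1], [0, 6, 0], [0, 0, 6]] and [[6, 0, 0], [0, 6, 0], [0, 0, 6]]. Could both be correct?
No.

Both have characteristic polynomial (x - 6)^3, but the minimal polynomial of A is (x - 6)^2 while the minimal polynomial of B is x - 6. The minimal polynomial is a similarity invariant, so A and B are not similar.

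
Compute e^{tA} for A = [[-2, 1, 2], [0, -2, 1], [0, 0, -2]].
e^{tA} = [[e^{-2*t}, t*e^{-2*t}, t*(t + 4)*e^{-2*t}/2], [0, e^{-2*t}, t*e^{-2*t}], [0, 0, e^{-2*t}]]

A has Jordan form J = [[-2, 1, 0], [0, -2, 1], [0, 0, -2]] with A = PJP^{-1}, so e^{tA} = P e^{tJ} P^{-1}.

For a Jordan block J_k(λ), e^{tJ_k(λ)} = e^{λt} · (I + tN + t^2 N^2/2! + ... + t^{k-1} N^{k-1}/(k-1)!) where N is the nilpotent superdiagonal part.

Assembling the blocks and conjugating back gives the entries of e^{tA} as shown above.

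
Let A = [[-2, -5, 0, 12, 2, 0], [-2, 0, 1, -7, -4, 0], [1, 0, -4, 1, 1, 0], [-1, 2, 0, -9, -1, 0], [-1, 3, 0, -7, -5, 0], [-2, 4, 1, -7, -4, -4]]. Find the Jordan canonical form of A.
J = [[-4, 1, 0, 0, 0, 0], [0, -4, 1, 0, 0, 0], [0, 0, -4, 0, 0, 0], [0, 0, 0, -4, 1, 0], [0, 0, 0, 0, -4, 0], [0, 0, 0, 0, 0, -4]]

The characteristic polynomial is det(xI - A) = (x + 4)^6, so the eigenvalues are -4 (algebraic multiplicity 6).

For λ = -4: rank(A + 4I) = 3, rank((A + 4I)^2) = 1, rank((A + 4I)^3) = 0. The eigenspace has dimension 6 - 3 = 3, so there are 3 Jordan blocks; the rank sequence gives block sizes [3, 2, 1].

Assembling the blocks gives the Jordan form J above.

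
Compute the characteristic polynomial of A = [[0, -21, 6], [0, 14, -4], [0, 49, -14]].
xI - A = [[x, 21, -6], [0, x - 14, 4], [0, -49, x + 14]].

Expanding det(xI - A) along the first row:
det(xI - A) = + (x)·det([[x - 14, 4], [-49, x + 14]]) - (21)·det([[0, 4], [0, x + 14]]) + (-6)·det([[0, x - 14], [0, -49]]).

Evaluating gives χ_A(x) = x^3.

χ_A(x) = x^3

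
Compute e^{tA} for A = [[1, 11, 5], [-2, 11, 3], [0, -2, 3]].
e^{tA} = [[(-3*t^2 - 4*t + 1)*e^{5*t}, t*(6*t + 11)*e^{5*t}, t*(3*t + 10)*e^{5*t}/2], [2*t*(-t - 1)*e^{5*t}, (4*t^2 + 6*t + 1)*e^{5*t}, t*(t + 3)*e^{5*t}], [2*t^2*e^{5*t}, 2*t*(-2*t - 1)*e^{5*t}, (-t^2 - 2*t + 1)*e^{5*t}]]

A has Jordan form J = [[5, 1, 0], [0, 5, 1], [0, 0, 5]] with A = PJP^{-1}, so e^{tA} = P e^{tJ} P^{-1}.

For a Jordan block J_k(λ), e^{tJ_k(λ)} = e^{λt} · (I + tN + t^2 N^2/2! + ... + t^{k-1} N^{k-1}/(k-1)!) where N is the nilpotent superdiagonal part.

Assembling the blocks and conjugating back gives the entries of e^{tA} as shown above.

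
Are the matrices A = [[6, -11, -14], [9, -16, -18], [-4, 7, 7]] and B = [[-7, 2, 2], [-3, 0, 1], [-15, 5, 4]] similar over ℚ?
No.

Both have characteristic polynomial (x + 1)^3, but the minimal polynomial of A is (x + 1)^3 while the minimal polynomial of B is (x + 1)^2. The minimal polynomial is a similarity invariant, so A and B are not similar.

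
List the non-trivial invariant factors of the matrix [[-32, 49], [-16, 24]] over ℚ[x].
(x + 4)^2

The Jordan structure of A has elementary divisors (x + 4)^2. Arranging the block sizes at each eigenvalue in decreasing order and taking row products gives the invariant factors.

Invariant factors (smallest first, each dividing the next): (x + 4)^2.

Check: the last factor (x + 4)^2 is the minimal polynomial, and the product (x + 4)^2 is the characteristic polynomial.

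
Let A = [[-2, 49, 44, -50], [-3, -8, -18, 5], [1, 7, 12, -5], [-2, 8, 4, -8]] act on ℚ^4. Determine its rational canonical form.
The invariant factors of A (the non-unit diagonal entries of the Smith normal form of xI - A over ℚ[x]) are x - 2, (x - 2)(x + 5)^2, each dividing the next. The characteristic polynomial is their product, (x - 2)^2(x + 5)^2.

The rational canonical form is the block-diagonal matrix of companion matrices C(f_i):
R = [[2, 0, 0, 0], [0, 0, 0, 50], [0, 1, 0, -5], [0, 0, 1, -8]].

R = [[2, 0, 0, 0], [0, 0, 0, 50], [0, 1, 0, -5], [0, 0, 1, -8]]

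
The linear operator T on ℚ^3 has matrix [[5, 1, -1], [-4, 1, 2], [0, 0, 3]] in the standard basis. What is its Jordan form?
The characteristic polynomial is det(xI - A) = (x - 3)^3, so the eigenvalues are 3 (algebraic multiplicity 3).

For λ = 3: rank(A - 3I) = 1, rank((A - 3I)^2) = 0. The eigenspace has dimension 3 - 1 = 2, so there are 2 Jordan blocks; the rank sequence gives block sizes [2, 1].

Assembling the blocks gives the Jordan form J above.

J = [[3, 1, 0], [0, 3, 0], [0, 0, 3]]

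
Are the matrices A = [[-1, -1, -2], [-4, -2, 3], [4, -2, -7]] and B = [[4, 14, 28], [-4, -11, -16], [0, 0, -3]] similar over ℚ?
Both have characteristic polynomial (x + 3)^2(x + 4), but the minimal polynomial of A is (x + 3)^2(x + 4) while the minimal polynomial of B is (x + 3)(x + 4). The minimal polynomial is a similarity invariant, so A and B are not similar.

No.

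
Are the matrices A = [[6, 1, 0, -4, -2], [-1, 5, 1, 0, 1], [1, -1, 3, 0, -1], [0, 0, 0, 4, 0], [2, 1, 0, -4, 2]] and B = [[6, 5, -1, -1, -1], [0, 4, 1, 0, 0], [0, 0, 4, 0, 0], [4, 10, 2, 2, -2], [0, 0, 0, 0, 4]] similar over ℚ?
Yes.

Two matrices over a field are similar if and only if they have the same invariant factors.

Both A and B have characteristic polynomial (x - 4)^5 and minimal polynomial (x - 4)^3. Computing further, both have invariant factors x - 4, x - 4, (x - 4)^3. Hence A and B are similar.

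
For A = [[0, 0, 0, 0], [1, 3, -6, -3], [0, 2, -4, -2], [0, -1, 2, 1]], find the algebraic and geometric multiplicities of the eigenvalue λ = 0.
algebraic multiplicity 4, geometric multiplicity 2

The characteristic polynomial is x^4, so the factor x appears with exponent 4: the algebraic multiplicity is 4.

rank(A) = 2, so the eigenspace has dimension 4 - 2 = 2: the geometric multiplicity is 2.

Since 2 < 4, A is not diagonalizable.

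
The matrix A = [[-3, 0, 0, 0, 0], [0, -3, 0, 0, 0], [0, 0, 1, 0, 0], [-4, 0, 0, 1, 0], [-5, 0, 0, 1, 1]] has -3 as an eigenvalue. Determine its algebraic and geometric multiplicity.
algebraic multiplicity 2, geometric multiplicity 2

The characteristic polynomial is (x - 1)^3(x + 3)^2, so the factor x + 3 appears with exponent 2: the algebraic multiplicity is 2.

rank(A + 3I) = 3, so the eigenspace has dimension 5 - 3 = 2: the geometric multiplicity is 2.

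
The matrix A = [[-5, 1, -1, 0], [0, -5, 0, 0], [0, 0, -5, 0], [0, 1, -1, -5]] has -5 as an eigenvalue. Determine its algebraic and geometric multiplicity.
The characteristic polynomial is (x + 5)^4, so the factor x + 5 appears with exponent 4: the algebraic multiplicity is 4.

rank(A + 5I) = 1, so the eigenspace has dimension 4 - 1 = 3: the geometric multiplicity is 3.

Since 3 < 4, A is not diagonalizable.

algebraic multiplicity 4, geometric multiplicity 3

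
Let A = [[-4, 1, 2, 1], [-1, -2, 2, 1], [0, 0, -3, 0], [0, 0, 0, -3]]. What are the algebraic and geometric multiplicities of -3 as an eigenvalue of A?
algebraic multiplicity 4, geometric multiplicity 3

The characteristic polynomial is (x + 3)^4, so the factor x + 3 appears with exponent 4: the algebraic multiplicity is 4.

rank(A + 3I) = 1, so the eigenspace has dimension 4 - 1 = 3: the geometric multiplicity is 3.

Since 3 < 4, A is not diagonalizable.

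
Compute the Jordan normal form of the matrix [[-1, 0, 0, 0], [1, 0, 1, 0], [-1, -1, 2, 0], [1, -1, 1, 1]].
The characteristic polynomial is det(xI - A) = (x - 1)^3(x + 1), so the eigenvalues are -1 (algebraic multiplicity 1), 1 (algebraic multiplicity 3).

For λ = -1: algebraic multiplicity 1 gives one 1×1 block.

For λ = 1: rank(A - I) = 2, rank((A - I)^2) = 1. The eigenspace has dimension 4 - 2 = 2, so there are 2 Jordan blocks; the rank sequence gives block sizes [2, 1].

Assembling the blocks gives the Jordan form J above.

J = [[-1, 0, 0, 0], [0, 1, 1, 0], [0, 0, 1, 0], [0, 0, 0, 1]]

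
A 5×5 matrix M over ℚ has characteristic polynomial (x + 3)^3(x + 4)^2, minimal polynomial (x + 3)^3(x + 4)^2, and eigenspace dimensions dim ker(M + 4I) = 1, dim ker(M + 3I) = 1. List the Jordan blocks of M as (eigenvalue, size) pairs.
Jordan blocks: (-4, 2), (-3, 3)

λ = -4: algebraic multiplicity 2 (exponent in χ_M), largest block size 2 (exponent in m_M), 1 block (geometric multiplicity). This forces block sizes [2].
λ = -3: algebraic multiplicity 3 (exponent in χ_M), largest block size 3 (exponent in m_M), 1 block (geometric multiplicity). This forces block sizes [3].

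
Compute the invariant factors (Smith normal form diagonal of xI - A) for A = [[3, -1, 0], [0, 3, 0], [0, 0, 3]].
x - 3, (x - 3)^2

The Jordan structure of A has elementary divisors (x - 3)^2, (x - 3). Arranging the block sizes at each eigenvalue in decreasing order and taking row products gives the invariant factors.

Invariant factors (smallest first, each dividing the next): x - 3, (x - 3)^2.

Check: the last factor (x - 3)^2 is the minimal polynomial, and the product (x - 3)^3 is the characteristic polynomial.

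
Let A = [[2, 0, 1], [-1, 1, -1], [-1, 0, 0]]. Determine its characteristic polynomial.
χ_A(x) = (x - 1)^3

xI - A = [[x - 2, 0, -1], [1, x - 1, 1], [1, 0, x]].

Expanding det(xI - A) along the first row:
det(xI - A) = + (x - 2)·det([[x - 1, 1], [0, x]]) - (0)·det([[1, 1], [1, x]]) + (-1)·det([[1, x - 1], [1, 0]]).

Evaluating gives χ_A(x) = x^3 - 3x^2 + 3x - 1 = (x - 1)^3.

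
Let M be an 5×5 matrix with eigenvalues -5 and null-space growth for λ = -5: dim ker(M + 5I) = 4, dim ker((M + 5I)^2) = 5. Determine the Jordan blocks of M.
λ = -5: successive nullity increments [4, 1] count blocks of size ≥ k; block sizes are [2, 1, 1, 1].

Jordan blocks: (-5, 2), (-5, 1), (-5, 1), (-5, 1)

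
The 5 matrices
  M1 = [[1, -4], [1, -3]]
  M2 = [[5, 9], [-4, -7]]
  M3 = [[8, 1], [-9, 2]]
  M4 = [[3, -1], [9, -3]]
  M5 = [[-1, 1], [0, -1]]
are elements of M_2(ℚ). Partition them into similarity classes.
3 classes: {M1, M2, M5}, {M3}, {M4}

Characteristic polynomials: χ_{M1} = (x + 1)^2, χ_{M2} = (x + 1)^2, χ_{M3} = (x - 5)^2, χ_{M4} = x^2, χ_{M5} = (x + 1)^2.

{M1, M2, M5}: invariant factors (x + 1)^2.

{M3}: invariant factors (x - 5)^2.

{M4}: invariant factors x^2.

Matrices are similar if and only if their invariant-factor lists agree; the partition into similarity classes is {M1, M2, M5}, {M3}, {M4}.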